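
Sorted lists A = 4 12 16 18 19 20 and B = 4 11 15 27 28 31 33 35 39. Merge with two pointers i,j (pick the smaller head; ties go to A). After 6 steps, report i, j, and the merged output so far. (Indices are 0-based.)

i=3, j=3, merged so far=[4, 4, 11, 12, 15, 16]

i=0 j=0: A[i]=4<=B[j]=4 take 4, i++
i=1 j=0: A[i]=12>B[j]=4 take 4, j++
i=1 j=1: A[i]=12>B[j]=11 take 11, j++
i=1 j=2: A[i]=12<=B[j]=15 take 12, i++
i=2 j=2: A[i]=16>B[j]=15 take 15, j++
i=2 j=3: A[i]=16<=B[j]=27 take 16, i++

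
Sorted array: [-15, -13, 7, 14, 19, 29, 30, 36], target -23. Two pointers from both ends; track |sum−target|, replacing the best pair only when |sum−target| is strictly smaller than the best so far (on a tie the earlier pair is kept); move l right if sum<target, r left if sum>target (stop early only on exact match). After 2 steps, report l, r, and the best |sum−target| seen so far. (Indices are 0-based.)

l=0, r=5, best |Δ|=38

l=0 r=7: -15+36=21 d=44 *, r--
l=0 r=6: -15+30=15 d=38 *, r--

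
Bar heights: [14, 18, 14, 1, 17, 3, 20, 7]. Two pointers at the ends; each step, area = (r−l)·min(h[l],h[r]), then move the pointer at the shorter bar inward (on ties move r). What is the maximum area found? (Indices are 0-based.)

l=0 r=7: min(14,7)*7=49 best=49 *, r--
l=0 r=6: min(14,20)*6=84 best=84 *, l++
l=1 r=6: min(18,20)*5=90 best=90 *, l++
l=2 r=6: min(14,20)*4=56 best=90, l++
l=3 r=6: min(1,20)*3=3 best=90, l++
l=4 r=6: min(17,20)*2=34 best=90, l++
l=5 r=6: min(3,20)*1=3 best=90, l++

max area = 90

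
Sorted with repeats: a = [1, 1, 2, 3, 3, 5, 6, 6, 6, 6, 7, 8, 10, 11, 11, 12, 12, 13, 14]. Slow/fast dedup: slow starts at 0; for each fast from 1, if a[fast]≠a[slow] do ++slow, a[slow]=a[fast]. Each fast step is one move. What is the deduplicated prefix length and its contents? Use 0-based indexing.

length 12; prefix = [1, 2, 3, 5, 6, 7, 8, 10, 11, 12, 13, 14]

slow=0 fast=1: a[fast]=1=a[slow] dup, fast++
slow=0 fast=2: a[fast]=2≠a[slow]=1 write a[1]=2, slow++,fast++
slow=1 fast=3: a[fast]=3≠a[slow]=2 write a[2]=3, slow++,fast++
slow=2 fast=4: a[fast]=3=a[slow] dup, fast++
slow=2 fast=5: a[fast]=5≠a[slow]=3 write a[3]=5, slow++,fast++
slow=3 fast=6: a[fast]=6≠a[slow]=5 write a[4]=6, slow++,fast++
slow=4 fast=7: a[fast]=6=a[slow] dup, fast++
slow=4 fast=8: a[fast]=6=a[slow] dup, fast++
slow=4 fast=9: a[fast]=6=a[slow] dup, fast++
slow=4 fast=10: a[fast]=7≠a[slow]=6 write a[5]=7, slow++,fast++
slow=5 fast=11: a[fast]=8≠a[slow]=7 write a[6]=8, slow++,fast++
slow=6 fast=12: a[fast]=10≠a[slow]=8 write a[7]=10, slow++,fast++
slow=7 fast=13: a[fast]=11≠a[slow]=10 write a[8]=11, slow++,fast++
slow=8 fast=14: a[fast]=11=a[slow] dup, fast++
slow=8 fast=15: a[fast]=12≠a[slow]=11 write a[9]=12, slow++,fast++
slow=9 fast=16: a[fast]=12=a[slow] dup, fast++
slow=9 fast=17: a[fast]=13≠a[slow]=12 write a[10]=13, slow++,fast++
slow=10 fast=18: a[fast]=14≠a[slow]=13 write a[11]=14, slow++,fast++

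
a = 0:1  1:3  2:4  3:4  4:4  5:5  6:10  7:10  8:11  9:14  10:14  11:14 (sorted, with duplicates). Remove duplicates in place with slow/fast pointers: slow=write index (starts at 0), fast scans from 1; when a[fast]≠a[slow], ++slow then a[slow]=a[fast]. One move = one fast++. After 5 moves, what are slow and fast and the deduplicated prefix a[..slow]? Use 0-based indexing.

(s=0,f=1) a[fast]=3≠a[slow]=1 write a[1]=3 → slow++,fast++
(s=1,f=2) a[fast]=4≠a[slow]=3 write a[2]=4 → slow++,fast++
(s=2,f=3) a[fast]=4=a[slow] dup → fast++
(s=2,f=4) a[fast]=4=a[slow] dup → fast++
(s=2,f=5) a[fast]=5≠a[slow]=4 write a[3]=5 → slow++,fast++

slow=3, fast=6, prefix=[1, 3, 4, 5]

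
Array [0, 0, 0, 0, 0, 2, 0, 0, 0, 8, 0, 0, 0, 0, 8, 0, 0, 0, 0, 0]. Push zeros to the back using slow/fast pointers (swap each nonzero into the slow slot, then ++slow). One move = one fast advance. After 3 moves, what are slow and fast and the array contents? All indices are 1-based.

(s=1,f=1) a[fast]=0 → fast++
(s=1,f=2) a[fast]=0 → fast++
(s=1,f=3) a[fast]=0 → fast++

slow=1, fast=4, a=[0, 0, 0, 0, 0, 2, 0, 0, 0, 8, 0, 0, 0, 0, 8, 0, 0, 0, 0, 0]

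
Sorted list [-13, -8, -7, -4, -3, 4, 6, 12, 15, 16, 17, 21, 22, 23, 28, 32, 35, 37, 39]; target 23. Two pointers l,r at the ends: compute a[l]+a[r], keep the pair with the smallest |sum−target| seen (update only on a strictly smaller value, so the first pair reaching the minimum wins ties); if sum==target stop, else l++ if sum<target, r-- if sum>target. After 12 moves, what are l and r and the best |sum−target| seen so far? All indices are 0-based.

l=5, r=11, best |Δ|=1

l=0 r=18: -13+39=26 d=3 *, r--
l=0 r=17: -13+37=24 d=1 *, r--
l=0 r=16: -13+35=22 d=1, l++
l=1 r=16: -8+35=27 d=4, r--
l=1 r=15: -8+32=24 d=1, r--
l=1 r=14: -8+28=20 d=3, l++
l=2 r=14: -7+28=21 d=2, l++
l=3 r=14: -4+28=24 d=1, r--
l=3 r=13: -4+23=19 d=4, l++
l=4 r=13: -3+23=20 d=3, l++
l=5 r=13: 4+23=27 d=4, r--
l=5 r=12: 4+22=26 d=3, r--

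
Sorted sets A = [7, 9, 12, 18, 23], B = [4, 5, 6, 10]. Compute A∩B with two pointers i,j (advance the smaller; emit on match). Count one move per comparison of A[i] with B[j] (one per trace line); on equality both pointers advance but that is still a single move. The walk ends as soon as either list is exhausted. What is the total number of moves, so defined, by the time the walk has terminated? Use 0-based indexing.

i=0 j=0: 7>4, j++
i=0 j=1: 7>5, j++
i=0 j=2: 7>6, j++
i=0 j=3: 7<10, i++
i=1 j=3: 9<10, i++
i=2 j=3: 12>10, j++

6 moves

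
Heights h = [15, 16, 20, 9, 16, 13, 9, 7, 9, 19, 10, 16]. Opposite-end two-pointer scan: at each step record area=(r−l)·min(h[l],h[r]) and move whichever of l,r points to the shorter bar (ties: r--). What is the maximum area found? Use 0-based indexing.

max area = 165

l=0 r=11: min(15,16)*11=165 best=165 *, l++
l=1 r=11: min(16,16)*10=160 best=165, r--
l=1 r=10: min(16,10)*9=90 best=165, r--
l=1 r=9: min(16,19)*8=128 best=165, l++
l=2 r=9: min(20,19)*7=133 best=165, r--
l=2 r=8: min(20,9)*6=54 best=165, r--
l=2 r=7: min(20,7)*5=35 best=165, r--
l=2 r=6: min(20,9)*4=36 best=165, r--
l=2 r=5: min(20,13)*3=39 best=165, r--
l=2 r=4: min(20,16)*2=32 best=165, r--
l=2 r=3: min(20,9)*1=9 best=165, r--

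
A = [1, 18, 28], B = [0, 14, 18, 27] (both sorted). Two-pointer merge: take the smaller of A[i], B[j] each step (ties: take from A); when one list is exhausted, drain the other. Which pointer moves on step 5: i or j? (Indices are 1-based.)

j

[i=1,j=1] A[i]=1>B[j]=0 take 0 → j++
[i=1,j=2] A[i]=1<=B[j]=14 take 1 → i++
[i=2,j=2] A[i]=18>B[j]=14 take 14 → j++
[i=2,j=3] A[i]=18<=B[j]=18 take 18 → i++
[i=3,j=3] A[i]=28>B[j]=18 take 18 → j++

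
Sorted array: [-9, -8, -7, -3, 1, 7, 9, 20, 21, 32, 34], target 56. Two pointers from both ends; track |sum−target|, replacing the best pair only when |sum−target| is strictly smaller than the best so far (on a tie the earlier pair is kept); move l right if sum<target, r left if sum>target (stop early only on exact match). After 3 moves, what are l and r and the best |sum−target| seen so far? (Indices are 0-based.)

l=0 r=10: -9+34=25 d=31 *, l++
l=1 r=10: -8+34=26 d=30 *, l++
l=2 r=10: -7+34=27 d=29 *, l++

l=3, r=10, best |Δ|=29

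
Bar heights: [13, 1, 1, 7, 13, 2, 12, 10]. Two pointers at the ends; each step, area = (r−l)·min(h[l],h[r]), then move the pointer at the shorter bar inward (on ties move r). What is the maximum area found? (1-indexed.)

max area = 72

l=1 r=8: min(13,10)*7=70 best=70 *, r--
l=1 r=7: min(13,12)*6=72 best=72 *, r--
l=1 r=6: min(13,2)*5=10 best=72, r--
l=1 r=5: min(13,13)*4=52 best=72, r--
l=1 r=4: min(13,7)*3=21 best=72, r--
l=1 r=3: min(13,1)*2=2 best=72, r--
l=1 r=2: min(13,1)*1=1 best=72, r--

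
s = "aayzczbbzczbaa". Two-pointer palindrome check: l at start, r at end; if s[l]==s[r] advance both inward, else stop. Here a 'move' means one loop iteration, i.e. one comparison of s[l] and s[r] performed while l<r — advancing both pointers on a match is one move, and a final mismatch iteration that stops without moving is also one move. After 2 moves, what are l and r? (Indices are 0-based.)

l=0 r=13: 'a'=='a', l++,r--
l=1 r=12: 'a'=='a', l++,r--

l=2, r=11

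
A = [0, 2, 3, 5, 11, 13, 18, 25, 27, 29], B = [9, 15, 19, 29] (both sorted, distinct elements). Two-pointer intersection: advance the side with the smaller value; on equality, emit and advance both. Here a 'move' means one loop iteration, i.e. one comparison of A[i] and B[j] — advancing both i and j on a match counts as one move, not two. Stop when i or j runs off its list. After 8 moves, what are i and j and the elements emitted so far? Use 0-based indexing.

i=0 j=0: 0<9, i++
i=1 j=0: 2<9, i++
i=2 j=0: 3<9, i++
i=3 j=0: 5<9, i++
i=4 j=0: 11>9, j++
i=4 j=1: 11<15, i++
i=5 j=1: 13<15, i++
i=6 j=1: 18>15, j++

i=6, j=2, emitted=[]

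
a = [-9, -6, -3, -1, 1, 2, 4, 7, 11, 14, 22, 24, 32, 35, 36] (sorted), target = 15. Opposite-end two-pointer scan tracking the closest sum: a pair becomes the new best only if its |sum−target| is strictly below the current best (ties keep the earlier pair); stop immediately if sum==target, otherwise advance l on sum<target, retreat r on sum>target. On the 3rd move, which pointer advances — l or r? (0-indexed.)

r

[0,14] -9+36=27 d=12 * → r--
[0,13] -9+35=26 d=11 * → r--
[0,12] -9+32=23 d=8 * → r--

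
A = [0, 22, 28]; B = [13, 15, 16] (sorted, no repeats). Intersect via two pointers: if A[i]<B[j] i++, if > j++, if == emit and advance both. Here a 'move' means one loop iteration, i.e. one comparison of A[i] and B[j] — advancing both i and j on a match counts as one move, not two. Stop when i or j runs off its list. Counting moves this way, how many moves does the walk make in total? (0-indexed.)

i=0 j=0: 0<13, i++
i=1 j=0: 22>13, j++
i=1 j=1: 22>15, j++
i=1 j=2: 22>16, j++

4 moves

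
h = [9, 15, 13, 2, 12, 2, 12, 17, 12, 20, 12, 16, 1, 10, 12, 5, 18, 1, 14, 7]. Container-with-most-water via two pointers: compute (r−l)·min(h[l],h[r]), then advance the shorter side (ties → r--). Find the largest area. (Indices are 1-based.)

max area = 238

[1,20] min(9,7)*19=133 best=133 * → r--
[1,19] min(9,14)*18=162 best=162 * → l++
[2,19] min(15,14)*17=238 best=238 * → r--
[2,18] min(15,1)*16=16 best=238 → r--
[2,17] min(15,18)*15=225 best=238 → l++
[3,17] min(13,18)*14=182 best=238 → l++
[4,17] min(2,18)*13=26 best=238 → l++
[5,17] min(12,18)*12=144 best=238 → l++
[6,17] min(2,18)*11=22 best=238 → l++
[7,17] min(12,18)*10=120 best=238 → l++
[8,17] min(17,18)*9=153 best=238 → l++
[9,17] min(12,18)*8=96 best=238 → l++
[10,17] min(20,18)*7=126 best=238 → r--
[10,16] min(20,5)*6=30 best=238 → r--
[10,15] min(20,12)*5=60 best=238 → r--
[10,14] min(20,10)*4=40 best=238 → r--
[10,13] min(20,1)*3=3 best=238 → r--
[10,12] min(20,16)*2=32 best=238 → r--
[10,11] min(20,12)*1=12 best=238 → r--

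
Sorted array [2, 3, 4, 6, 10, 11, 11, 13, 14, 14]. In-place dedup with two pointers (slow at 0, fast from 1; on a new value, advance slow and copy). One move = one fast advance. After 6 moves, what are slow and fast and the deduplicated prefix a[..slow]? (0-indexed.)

(s=0,f=1) a[fast]=3≠a[slow]=2 write a[1]=3 → slow++,fast++
(s=1,f=2) a[fast]=4≠a[slow]=3 write a[2]=4 → slow++,fast++
(s=2,f=3) a[fast]=6≠a[slow]=4 write a[3]=6 → slow++,fast++
(s=3,f=4) a[fast]=10≠a[slow]=6 write a[4]=10 → slow++,fast++
(s=4,f=5) a[fast]=11≠a[slow]=10 write a[5]=11 → slow++,fast++
(s=5,f=6) a[fast]=11=a[slow] dup → fast++

slow=5, fast=7, prefix=[2, 3, 4, 6, 10, 11]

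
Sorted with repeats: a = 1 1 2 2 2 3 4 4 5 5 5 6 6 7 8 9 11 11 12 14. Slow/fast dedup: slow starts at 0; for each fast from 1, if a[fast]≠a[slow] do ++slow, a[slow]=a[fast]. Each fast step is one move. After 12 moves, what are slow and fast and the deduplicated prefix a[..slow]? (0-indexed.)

slow=5, fast=13, prefix=[1, 2, 3, 4, 5, 6]

(s=0,f=1) a[fast]=1=a[slow] dup → fast++
(s=0,f=2) a[fast]=2≠a[slow]=1 write a[1]=2 → slow++,fast++
(s=1,f=3) a[fast]=2=a[slow] dup → fast++
(s=1,f=4) a[fast]=2=a[slow] dup → fast++
(s=1,f=5) a[fast]=3≠a[slow]=2 write a[2]=3 → slow++,fast++
(s=2,f=6) a[fast]=4≠a[slow]=3 write a[3]=4 → slow++,fast++
(s=3,f=7) a[fast]=4=a[slow] dup → fast++
(s=3,f=8) a[fast]=5≠a[slow]=4 write a[4]=5 → slow++,fast++
(s=4,f=9) a[fast]=5=a[slow] dup → fast++
(s=4,f=10) a[fast]=5=a[slow] dup → fast++
(s=4,f=11) a[fast]=6≠a[slow]=5 write a[5]=6 → slow++,fast++
(s=5,f=12) a[fast]=6=a[slow] dup → fast++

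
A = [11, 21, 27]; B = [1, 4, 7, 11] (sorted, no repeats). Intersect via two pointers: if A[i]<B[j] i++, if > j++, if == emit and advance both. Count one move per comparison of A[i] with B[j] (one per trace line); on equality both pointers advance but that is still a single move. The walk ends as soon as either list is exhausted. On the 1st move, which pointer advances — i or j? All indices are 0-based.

i=0 j=0: 11>1, j++

j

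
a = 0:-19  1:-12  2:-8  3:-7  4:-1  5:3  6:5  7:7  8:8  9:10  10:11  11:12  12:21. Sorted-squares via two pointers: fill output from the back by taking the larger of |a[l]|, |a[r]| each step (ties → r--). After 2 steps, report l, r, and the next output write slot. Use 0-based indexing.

l=1, r=11, next write slot=10

l=0 r=12: |-19|<=|21| out[12]=441, r--
l=0 r=11: |-19|>|12| out[11]=361, l++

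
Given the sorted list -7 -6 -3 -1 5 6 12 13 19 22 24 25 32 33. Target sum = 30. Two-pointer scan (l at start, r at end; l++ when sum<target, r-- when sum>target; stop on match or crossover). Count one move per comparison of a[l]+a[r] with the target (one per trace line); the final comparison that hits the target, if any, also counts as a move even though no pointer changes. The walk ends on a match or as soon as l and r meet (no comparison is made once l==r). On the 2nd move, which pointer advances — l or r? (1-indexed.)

[1,14] -7+33=26 <30 → l++
[2,14] -6+33=27 <30 → l++

l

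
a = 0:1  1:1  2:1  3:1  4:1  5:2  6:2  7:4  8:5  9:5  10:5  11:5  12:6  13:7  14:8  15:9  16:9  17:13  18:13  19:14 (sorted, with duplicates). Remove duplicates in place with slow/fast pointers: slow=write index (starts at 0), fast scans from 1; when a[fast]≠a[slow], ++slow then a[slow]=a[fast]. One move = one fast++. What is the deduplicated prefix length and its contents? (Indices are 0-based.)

(s=0,f=1) a[fast]=1=a[slow] dup → fast++
(s=0,f=2) a[fast]=1=a[slow] dup → fast++
(s=0,f=3) a[fast]=1=a[slow] dup → fast++
(s=0,f=4) a[fast]=1=a[slow] dup → fast++
(s=0,f=5) a[fast]=2≠a[slow]=1 write a[1]=2 → slow++,fast++
(s=1,f=6) a[fast]=2=a[slow] dup → fast++
(s=1,f=7) a[fast]=4≠a[slow]=2 write a[2]=4 → slow++,fast++
(s=2,f=8) a[fast]=5≠a[slow]=4 write a[3]=5 → slow++,fast++
(s=3,f=9) a[fast]=5=a[slow] dup → fast++
(s=3,f=10) a[fast]=5=a[slow] dup → fast++
(s=3,f=11) a[fast]=5=a[slow] dup → fast++
(s=3,f=12) a[fast]=6≠a[slow]=5 write a[4]=6 → slow++,fast++
(s=4,f=13) a[fast]=7≠a[slow]=6 write a[5]=7 → slow++,fast++
(s=5,f=14) a[fast]=8≠a[slow]=7 write a[6]=8 → slow++,fast++
(s=6,f=15) a[fast]=9≠a[slow]=8 write a[7]=9 → slow++,fast++
(s=7,f=16) a[fast]=9=a[slow] dup → fast++
(s=7,f=17) a[fast]=13≠a[slow]=9 write a[8]=13 → slow++,fast++
(s=8,f=18) a[fast]=13=a[slow] dup → fast++
(s=8,f=19) a[fast]=14≠a[slow]=13 write a[9]=14 → slow++,fast++

length 10; prefix = [1, 2, 4, 5, 6, 7, 8, 9, 13, 14]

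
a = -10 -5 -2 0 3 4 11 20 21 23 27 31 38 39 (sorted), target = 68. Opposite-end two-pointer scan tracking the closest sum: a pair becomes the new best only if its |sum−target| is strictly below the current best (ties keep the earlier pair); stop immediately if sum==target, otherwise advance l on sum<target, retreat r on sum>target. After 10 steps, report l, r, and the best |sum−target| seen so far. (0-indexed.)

l=0 r=13: -10+39=29 d=39 *, l++
l=1 r=13: -5+39=34 d=34 *, l++
l=2 r=13: -2+39=37 d=31 *, l++
l=3 r=13: 0+39=39 d=29 *, l++
l=4 r=13: 3+39=42 d=26 *, l++
l=5 r=13: 4+39=43 d=25 *, l++
l=6 r=13: 11+39=50 d=18 *, l++
l=7 r=13: 20+39=59 d=9 *, l++
l=8 r=13: 21+39=60 d=8 *, l++
l=9 r=13: 23+39=62 d=6 *, l++

l=10, r=13, best |Δ|=6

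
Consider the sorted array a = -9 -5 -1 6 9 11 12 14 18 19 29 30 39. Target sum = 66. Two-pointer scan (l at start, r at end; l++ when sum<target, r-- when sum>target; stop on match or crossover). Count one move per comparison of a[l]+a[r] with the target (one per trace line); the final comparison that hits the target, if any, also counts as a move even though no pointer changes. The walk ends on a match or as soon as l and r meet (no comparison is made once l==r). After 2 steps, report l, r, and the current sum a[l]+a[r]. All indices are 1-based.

[1,13] -9+39=30 <66 → l++
[2,13] -5+39=34 <66 → l++

l=3, r=13, sum=38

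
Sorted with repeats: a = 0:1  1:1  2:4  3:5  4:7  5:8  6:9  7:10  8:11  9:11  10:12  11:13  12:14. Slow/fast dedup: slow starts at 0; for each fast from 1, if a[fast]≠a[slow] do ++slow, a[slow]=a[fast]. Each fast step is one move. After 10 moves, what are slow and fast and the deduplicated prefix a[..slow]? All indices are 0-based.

slow=8, fast=11, prefix=[1, 4, 5, 7, 8, 9, 10, 11, 12]

slow=0 fast=1: a[fast]=1=a[slow] dup, fast++
slow=0 fast=2: a[fast]=4≠a[slow]=1 write a[1]=4, slow++,fast++
slow=1 fast=3: a[fast]=5≠a[slow]=4 write a[2]=5, slow++,fast++
slow=2 fast=4: a[fast]=7≠a[slow]=5 write a[3]=7, slow++,fast++
slow=3 fast=5: a[fast]=8≠a[slow]=7 write a[4]=8, slow++,fast++
slow=4 fast=6: a[fast]=9≠a[slow]=8 write a[5]=9, slow++,fast++
slow=5 fast=7: a[fast]=10≠a[slow]=9 write a[6]=10, slow++,fast++
slow=6 fast=8: a[fast]=11≠a[slow]=10 write a[7]=11, slow++,fast++
slow=7 fast=9: a[fast]=11=a[slow] dup, fast++
slow=7 fast=10: a[fast]=12≠a[slow]=11 write a[8]=12, slow++,fast++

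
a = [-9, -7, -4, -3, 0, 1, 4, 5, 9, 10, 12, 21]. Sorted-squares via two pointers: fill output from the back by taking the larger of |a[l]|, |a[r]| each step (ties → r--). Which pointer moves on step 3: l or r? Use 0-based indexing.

[0,11] |-9|<=|21| out[11]=441 → r--
[0,10] |-9|<=|12| out[10]=144 → r--
[0,9] |-9|<=|10| out[9]=100 → r--

r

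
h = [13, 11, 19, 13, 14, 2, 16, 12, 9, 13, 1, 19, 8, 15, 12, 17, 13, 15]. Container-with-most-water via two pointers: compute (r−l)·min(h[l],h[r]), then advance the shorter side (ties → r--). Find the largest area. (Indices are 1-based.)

l=1 r=18: min(13,15)*17=221 best=221 *, l++
l=2 r=18: min(11,15)*16=176 best=221, l++
l=3 r=18: min(19,15)*15=225 best=225 *, r--
l=3 r=17: min(19,13)*14=182 best=225, r--
l=3 r=16: min(19,17)*13=221 best=225, r--
l=3 r=15: min(19,12)*12=144 best=225, r--
l=3 r=14: min(19,15)*11=165 best=225, r--
l=3 r=13: min(19,8)*10=80 best=225, r--
l=3 r=12: min(19,19)*9=171 best=225, r--
l=3 r=11: min(19,1)*8=8 best=225, r--
l=3 r=10: min(19,13)*7=91 best=225, r--
l=3 r=9: min(19,9)*6=54 best=225, r--
l=3 r=8: min(19,12)*5=60 best=225, r--
l=3 r=7: min(19,16)*4=64 best=225, r--
l=3 r=6: min(19,2)*3=6 best=225, r--
l=3 r=5: min(19,14)*2=28 best=225, r--
l=3 r=4: min(19,13)*1=13 best=225, r--

max area = 225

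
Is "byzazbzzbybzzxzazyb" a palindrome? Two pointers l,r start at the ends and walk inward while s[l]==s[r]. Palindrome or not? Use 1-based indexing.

not a palindrome (mismatch at 6,14)

[1,19] 'b'=='b' → l++,r--
[2,18] 'y'=='y' → l++,r--
[3,17] 'z'=='z' → l++,r--
[4,16] 'a'=='a' → l++,r--
[5,15] 'z'=='z' → l++,r--
[6,14] 'b'!='x' → stop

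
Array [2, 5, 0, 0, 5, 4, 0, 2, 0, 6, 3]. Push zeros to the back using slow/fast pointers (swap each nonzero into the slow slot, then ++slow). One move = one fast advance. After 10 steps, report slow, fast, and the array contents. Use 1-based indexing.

slow=7, fast=11, a=[2, 5, 5, 4, 2, 6, 0, 0, 0, 0, 3]

(s=1,f=1) a[fast]=2≠0 swap→a[1]=2 → slow++,fast++
(s=2,f=2) a[fast]=5≠0 swap→a[2]=5 → slow++,fast++
(s=3,f=3) a[fast]=0 → fast++
(s=3,f=4) a[fast]=0 → fast++
(s=3,f=5) a[fast]=5≠0 swap→a[3]=5 → slow++,fast++
(s=4,f=6) a[fast]=4≠0 swap→a[4]=4 → slow++,fast++
(s=5,f=7) a[fast]=0 → fast++
(s=5,f=8) a[fast]=2≠0 swap→a[5]=2 → slow++,fast++
(s=6,f=9) a[fast]=0 → fast++
(s=6,f=10) a[fast]=6≠0 swap→a[6]=6 → slow++,fast++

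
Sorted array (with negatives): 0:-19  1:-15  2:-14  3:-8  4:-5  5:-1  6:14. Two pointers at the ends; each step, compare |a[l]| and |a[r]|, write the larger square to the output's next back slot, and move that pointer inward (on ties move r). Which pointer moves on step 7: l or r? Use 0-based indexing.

l=0 r=6: |-19|>|14| out[6]=361, l++
l=1 r=6: |-15|>|14| out[5]=225, l++
l=2 r=6: |-14|<=|14| out[4]=196, r--
l=2 r=5: |-14|>|-1| out[3]=196, l++
l=3 r=5: |-8|>|-1| out[2]=64, l++
l=4 r=5: |-5|>|-1| out[1]=25, l++
l=5 r=5: |-1|<=|-1| out[0]=1, r--

r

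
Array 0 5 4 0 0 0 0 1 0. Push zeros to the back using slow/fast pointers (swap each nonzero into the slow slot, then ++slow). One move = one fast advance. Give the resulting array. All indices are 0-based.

slow=0 fast=0: a[fast]=0, fast++
slow=0 fast=1: a[fast]=5≠0 swap→a[0]=5, slow++,fast++
slow=1 fast=2: a[fast]=4≠0 swap→a[1]=4, slow++,fast++
slow=2 fast=3: a[fast]=0, fast++
slow=2 fast=4: a[fast]=0, fast++
slow=2 fast=5: a[fast]=0, fast++
slow=2 fast=6: a[fast]=0, fast++
slow=2 fast=7: a[fast]=1≠0 swap→a[2]=1, slow++,fast++
slow=3 fast=8: a[fast]=0, fast++

[5, 4, 1, 0, 0, 0, 0, 0, 0]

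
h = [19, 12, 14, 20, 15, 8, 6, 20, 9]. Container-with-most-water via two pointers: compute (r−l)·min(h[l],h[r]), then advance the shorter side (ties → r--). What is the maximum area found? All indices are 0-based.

l=0 r=8: min(19,9)*8=72 best=72 *, r--
l=0 r=7: min(19,20)*7=133 best=133 *, l++
l=1 r=7: min(12,20)*6=72 best=133, l++
l=2 r=7: min(14,20)*5=70 best=133, l++
l=3 r=7: min(20,20)*4=80 best=133, r--
l=3 r=6: min(20,6)*3=18 best=133, r--
l=3 r=5: min(20,8)*2=16 best=133, r--
l=3 r=4: min(20,15)*1=15 best=133, r--

max area = 133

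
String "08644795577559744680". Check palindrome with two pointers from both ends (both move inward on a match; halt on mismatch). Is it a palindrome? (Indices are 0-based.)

palindrome

[0,19] '0'=='0' → l++,r--
[1,18] '8'=='8' → l++,r--
[2,17] '6'=='6' → l++,r--
[3,16] '4'=='4' → l++,r--
[4,15] '4'=='4' → l++,r--
[5,14] '7'=='7' → l++,r--
[6,13] '9'=='9' → l++,r--
[7,12] '5'=='5' → l++,r--
[8,11] '5'=='5' → l++,r--
[9,10] '7'=='7' → l++,r--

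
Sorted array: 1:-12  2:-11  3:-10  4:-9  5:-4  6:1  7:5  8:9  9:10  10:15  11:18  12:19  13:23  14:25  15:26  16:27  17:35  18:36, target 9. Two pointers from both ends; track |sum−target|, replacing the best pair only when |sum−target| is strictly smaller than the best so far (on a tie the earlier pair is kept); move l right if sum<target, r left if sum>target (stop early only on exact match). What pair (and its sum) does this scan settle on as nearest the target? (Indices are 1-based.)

[1,18] -12+36=24 d=15 * → r--
[1,17] -12+35=23 d=14 * → r--
[1,16] -12+27=15 d=6 * → r--
[1,15] -12+26=14 d=5 * → r--
[1,14] -12+25=13 d=4 * → r--
[1,13] -12+23=11 d=2 * → r--
[1,12] -12+19=7 d=2 → l++
[2,12] -11+19=8 d=1 * → l++
[3,12] -10+19=9 d=0 * → stop

pair (-10, 19) with sum 9 (|Δ|=0)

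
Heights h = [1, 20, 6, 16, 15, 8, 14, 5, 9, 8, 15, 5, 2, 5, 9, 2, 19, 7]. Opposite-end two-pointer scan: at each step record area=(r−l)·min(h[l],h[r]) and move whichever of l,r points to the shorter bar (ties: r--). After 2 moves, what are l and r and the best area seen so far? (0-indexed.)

l=1, r=16, best area=112

[0,17] min(1,7)*17=17 best=17 * → l++
[1,17] min(20,7)*16=112 best=112 * → r--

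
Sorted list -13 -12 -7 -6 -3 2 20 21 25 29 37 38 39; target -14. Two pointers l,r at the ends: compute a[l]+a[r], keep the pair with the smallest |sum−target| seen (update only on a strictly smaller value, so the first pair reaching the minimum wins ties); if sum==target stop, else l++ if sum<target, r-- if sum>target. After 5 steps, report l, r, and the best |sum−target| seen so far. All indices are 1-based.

[1,13] -13+39=26 d=40 * → r--
[1,12] -13+38=25 d=39 * → r--
[1,11] -13+37=24 d=38 * → r--
[1,10] -13+29=16 d=30 * → r--
[1,9] -13+25=12 d=26 * → r--

l=1, r=8, best |Δ|=26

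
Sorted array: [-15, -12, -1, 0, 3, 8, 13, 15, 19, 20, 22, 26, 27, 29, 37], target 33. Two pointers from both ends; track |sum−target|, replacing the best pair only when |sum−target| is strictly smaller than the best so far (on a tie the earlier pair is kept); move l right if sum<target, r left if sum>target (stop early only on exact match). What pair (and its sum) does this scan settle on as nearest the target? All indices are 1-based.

[1,15] -15+37=22 d=11 * → l++
[2,15] -12+37=25 d=8 * → l++
[3,15] -1+37=36 d=3 * → r--
[3,14] -1+29=28 d=5 → l++
[4,14] 0+29=29 d=4 → l++
[5,14] 3+29=32 d=1 * → l++
[6,14] 8+29=37 d=4 → r--
[6,13] 8+27=35 d=2 → r--
[6,12] 8+26=34 d=1 → r--
[6,11] 8+22=30 d=3 → l++
[7,11] 13+22=35 d=2 → r--
[7,10] 13+20=33 d=0 * → stop

pair (13, 20) with sum 33 (|Δ|=0)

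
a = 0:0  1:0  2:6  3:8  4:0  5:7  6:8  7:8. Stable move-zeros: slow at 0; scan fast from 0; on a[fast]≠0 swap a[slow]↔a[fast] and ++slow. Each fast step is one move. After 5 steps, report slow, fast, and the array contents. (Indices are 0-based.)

(s=0,f=0) a[fast]=0 → fast++
(s=0,f=1) a[fast]=0 → fast++
(s=0,f=2) a[fast]=6≠0 swap→a[0]=6 → slow++,fast++
(s=1,f=3) a[fast]=8≠0 swap→a[1]=8 → slow++,fast++
(s=2,f=4) a[fast]=0 → fast++

slow=2, fast=5, a=[6, 8, 0, 0, 0, 7, 8, 8]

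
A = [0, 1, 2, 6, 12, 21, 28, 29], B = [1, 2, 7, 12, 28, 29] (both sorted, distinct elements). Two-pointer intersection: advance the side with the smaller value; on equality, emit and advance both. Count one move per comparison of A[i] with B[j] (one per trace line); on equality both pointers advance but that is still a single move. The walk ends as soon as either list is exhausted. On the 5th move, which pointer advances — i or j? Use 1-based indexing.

j

[i=1,j=1] 0<1 → i++
[i=2,j=1] 1==1 emit → i++,j++
[i=3,j=2] 2==2 emit → i++,j++
[i=4,j=3] 6<7 → i++
[i=5,j=3] 12>7 → j++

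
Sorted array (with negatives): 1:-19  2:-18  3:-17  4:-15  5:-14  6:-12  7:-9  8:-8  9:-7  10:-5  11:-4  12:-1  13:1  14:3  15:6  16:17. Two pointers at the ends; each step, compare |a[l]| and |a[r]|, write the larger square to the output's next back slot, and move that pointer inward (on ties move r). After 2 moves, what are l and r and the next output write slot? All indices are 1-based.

l=3, r=16, next write slot=14

l=1 r=16: |-19|>|17| out[16]=361, l++
l=2 r=16: |-18|>|17| out[15]=324, l++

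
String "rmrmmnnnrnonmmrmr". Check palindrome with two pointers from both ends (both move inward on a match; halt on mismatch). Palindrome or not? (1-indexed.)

not a palindrome (mismatch at 7,11)

l=1 r=17: 'r'=='r', l++,r--
l=2 r=16: 'm'=='m', l++,r--
l=3 r=15: 'r'=='r', l++,r--
l=4 r=14: 'm'=='m', l++,r--
l=5 r=13: 'm'=='m', l++,r--
l=6 r=12: 'n'=='n', l++,r--
l=7 r=11: 'n'!='o', stop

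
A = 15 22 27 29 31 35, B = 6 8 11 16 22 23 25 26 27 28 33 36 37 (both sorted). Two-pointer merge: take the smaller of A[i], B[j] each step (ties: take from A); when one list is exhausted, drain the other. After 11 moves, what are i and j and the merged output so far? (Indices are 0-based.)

i=3, j=8, merged so far=[6, 8, 11, 15, 16, 22, 22, 23, 25, 26, 27]

i=0 j=0: A[i]=15>B[j]=6 take 6, j++
i=0 j=1: A[i]=15>B[j]=8 take 8, j++
i=0 j=2: A[i]=15>B[j]=11 take 11, j++
i=0 j=3: A[i]=15<=B[j]=16 take 15, i++
i=1 j=3: A[i]=22>B[j]=16 take 16, j++
i=1 j=4: A[i]=22<=B[j]=22 take 22, i++
i=2 j=4: A[i]=27>B[j]=22 take 22, j++
i=2 j=5: A[i]=27>B[j]=23 take 23, j++
i=2 j=6: A[i]=27>B[j]=25 take 25, j++
i=2 j=7: A[i]=27>B[j]=26 take 26, j++
i=2 j=8: A[i]=27<=B[j]=27 take 27, i++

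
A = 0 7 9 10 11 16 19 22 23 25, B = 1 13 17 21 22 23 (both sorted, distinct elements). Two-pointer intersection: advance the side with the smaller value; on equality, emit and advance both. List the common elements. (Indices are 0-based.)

[i=0,j=0] 0<1 → i++
[i=1,j=0] 7>1 → j++
[i=1,j=1] 7<13 → i++
[i=2,j=1] 9<13 → i++
[i=3,j=1] 10<13 → i++
[i=4,j=1] 11<13 → i++
[i=5,j=1] 16>13 → j++
[i=5,j=2] 16<17 → i++
[i=6,j=2] 19>17 → j++
[i=6,j=3] 19<21 → i++
[i=7,j=3] 22>21 → j++
[i=7,j=4] 22==22 emit → i++,j++
[i=8,j=5] 23==23 emit → i++,j++

intersection = [22, 23]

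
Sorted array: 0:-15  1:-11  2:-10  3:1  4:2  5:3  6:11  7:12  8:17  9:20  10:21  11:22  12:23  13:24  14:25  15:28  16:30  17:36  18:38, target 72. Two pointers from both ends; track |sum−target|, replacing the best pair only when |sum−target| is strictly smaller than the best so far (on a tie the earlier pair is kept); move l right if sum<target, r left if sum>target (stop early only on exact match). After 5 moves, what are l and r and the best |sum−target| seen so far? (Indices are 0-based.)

l=5, r=18, best |Δ|=32

l=0 r=18: -15+38=23 d=49 *, l++
l=1 r=18: -11+38=27 d=45 *, l++
l=2 r=18: -10+38=28 d=44 *, l++
l=3 r=18: 1+38=39 d=33 *, l++
l=4 r=18: 2+38=40 d=32 *, l++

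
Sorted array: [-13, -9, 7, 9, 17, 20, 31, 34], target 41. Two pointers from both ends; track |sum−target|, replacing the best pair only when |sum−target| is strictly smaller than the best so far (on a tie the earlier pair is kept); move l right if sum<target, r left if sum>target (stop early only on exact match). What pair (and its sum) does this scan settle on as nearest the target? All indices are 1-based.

[1,8] -13+34=21 d=20 * → l++
[2,8] -9+34=25 d=16 * → l++
[3,8] 7+34=41 d=0 * → stop

pair (7, 34) with sum 41 (|Δ|=0)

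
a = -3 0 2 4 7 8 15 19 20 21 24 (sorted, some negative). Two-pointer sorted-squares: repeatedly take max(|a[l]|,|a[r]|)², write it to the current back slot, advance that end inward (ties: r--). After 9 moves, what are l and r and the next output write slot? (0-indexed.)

l=1, r=2, next write slot=1

l=0 r=10: |-3|<=|24| out[10]=576, r--
l=0 r=9: |-3|<=|21| out[9]=441, r--
l=0 r=8: |-3|<=|20| out[8]=400, r--
l=0 r=7: |-3|<=|19| out[7]=361, r--
l=0 r=6: |-3|<=|15| out[6]=225, r--
l=0 r=5: |-3|<=|8| out[5]=64, r--
l=0 r=4: |-3|<=|7| out[4]=49, r--
l=0 r=3: |-3|<=|4| out[3]=16, r--
l=0 r=2: |-3|>|2| out[2]=9, l++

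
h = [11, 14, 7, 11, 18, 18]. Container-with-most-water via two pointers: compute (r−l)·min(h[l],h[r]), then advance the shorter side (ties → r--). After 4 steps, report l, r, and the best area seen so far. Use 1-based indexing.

[1,6] min(11,18)*5=55 best=55 * → l++
[2,6] min(14,18)*4=56 best=56 * → l++
[3,6] min(7,18)*3=21 best=56 → l++
[4,6] min(11,18)*2=22 best=56 → l++

l=5, r=6, best area=56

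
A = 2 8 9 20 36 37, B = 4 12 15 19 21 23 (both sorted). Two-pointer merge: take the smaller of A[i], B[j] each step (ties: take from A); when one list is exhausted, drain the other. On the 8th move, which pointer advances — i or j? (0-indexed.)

i

i=0 j=0: A[i]=2<=B[j]=4 take 2, i++
i=1 j=0: A[i]=8>B[j]=4 take 4, j++
i=1 j=1: A[i]=8<=B[j]=12 take 8, i++
i=2 j=1: A[i]=9<=B[j]=12 take 9, i++
i=3 j=1: A[i]=20>B[j]=12 take 12, j++
i=3 j=2: A[i]=20>B[j]=15 take 15, j++
i=3 j=3: A[i]=20>B[j]=19 take 19, j++
i=3 j=4: A[i]=20<=B[j]=21 take 20, i++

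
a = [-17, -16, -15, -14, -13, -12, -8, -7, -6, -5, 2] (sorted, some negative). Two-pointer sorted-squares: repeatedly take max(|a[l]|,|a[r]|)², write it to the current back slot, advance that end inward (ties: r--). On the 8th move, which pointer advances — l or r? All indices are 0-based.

l

l=0 r=10: |-17|>|2| out[10]=289, l++
l=1 r=10: |-16|>|2| out[9]=256, l++
l=2 r=10: |-15|>|2| out[8]=225, l++
l=3 r=10: |-14|>|2| out[7]=196, l++
l=4 r=10: |-13|>|2| out[6]=169, l++
l=5 r=10: |-12|>|2| out[5]=144, l++
l=6 r=10: |-8|>|2| out[4]=64, l++
l=7 r=10: |-7|>|2| out[3]=49, l++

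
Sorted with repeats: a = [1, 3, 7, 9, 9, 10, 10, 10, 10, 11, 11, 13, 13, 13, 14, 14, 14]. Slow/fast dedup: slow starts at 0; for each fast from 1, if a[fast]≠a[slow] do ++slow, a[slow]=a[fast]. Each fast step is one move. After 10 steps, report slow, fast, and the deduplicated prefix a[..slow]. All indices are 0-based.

(s=0,f=1) a[fast]=3≠a[slow]=1 write a[1]=3 → slow++,fast++
(s=1,f=2) a[fast]=7≠a[slow]=3 write a[2]=7 → slow++,fast++
(s=2,f=3) a[fast]=9≠a[slow]=7 write a[3]=9 → slow++,fast++
(s=3,f=4) a[fast]=9=a[slow] dup → fast++
(s=3,f=5) a[fast]=10≠a[slow]=9 write a[4]=10 → slow++,fast++
(s=4,f=6) a[fast]=10=a[slow] dup → fast++
(s=4,f=7) a[fast]=10=a[slow] dup → fast++
(s=4,f=8) a[fast]=10=a[slow] dup → fast++
(s=4,f=9) a[fast]=11≠a[slow]=10 write a[5]=11 → slow++,fast++
(s=5,f=10) a[fast]=11=a[slow] dup → fast++

slow=5, fast=11, prefix=[1, 3, 7, 9, 10, 11]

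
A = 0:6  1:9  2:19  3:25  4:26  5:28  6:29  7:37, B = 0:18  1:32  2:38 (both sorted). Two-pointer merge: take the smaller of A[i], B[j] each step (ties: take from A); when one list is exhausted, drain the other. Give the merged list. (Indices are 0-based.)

[i=0,j=0] A[i]=6<=B[j]=18 take 6 → i++
[i=1,j=0] A[i]=9<=B[j]=18 take 9 → i++
[i=2,j=0] A[i]=19>B[j]=18 take 18 → j++
[i=2,j=1] A[i]=19<=B[j]=32 take 19 → i++
[i=3,j=1] A[i]=25<=B[j]=32 take 25 → i++
[i=4,j=1] A[i]=26<=B[j]=32 take 26 → i++
[i=5,j=1] A[i]=28<=B[j]=32 take 28 → i++
[i=6,j=1] A[i]=29<=B[j]=32 take 29 → i++
[i=7,j=1] A[i]=37>B[j]=32 take 32 → j++
[i=7,j=2] A[i]=37<=B[j]=38 take 37 → i++
[i=8,j=2] A done, take B[j]=38 → j++

[6, 9, 18, 19, 25, 26, 28, 29, 32, 37, 38]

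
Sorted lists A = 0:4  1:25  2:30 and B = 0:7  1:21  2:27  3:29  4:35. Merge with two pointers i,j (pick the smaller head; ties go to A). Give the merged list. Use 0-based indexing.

i=0 j=0: A[i]=4<=B[j]=7 take 4, i++
i=1 j=0: A[i]=25>B[j]=7 take 7, j++
i=1 j=1: A[i]=25>B[j]=21 take 21, j++
i=1 j=2: A[i]=25<=B[j]=27 take 25, i++
i=2 j=2: A[i]=30>B[j]=27 take 27, j++
i=2 j=3: A[i]=30>B[j]=29 take 29, j++
i=2 j=4: A[i]=30<=B[j]=35 take 30, i++
i=3 j=4: A done, take B[j]=35, j++

[4, 7, 21, 25, 27, 29, 30, 35]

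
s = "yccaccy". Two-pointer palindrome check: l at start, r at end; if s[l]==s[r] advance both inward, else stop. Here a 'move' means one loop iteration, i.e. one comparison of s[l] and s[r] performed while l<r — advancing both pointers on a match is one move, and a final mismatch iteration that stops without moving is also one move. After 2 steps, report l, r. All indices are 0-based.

l=2, r=4

l=0 r=6: 'y'=='y', l++,r--
l=1 r=5: 'c'=='c', l++,r--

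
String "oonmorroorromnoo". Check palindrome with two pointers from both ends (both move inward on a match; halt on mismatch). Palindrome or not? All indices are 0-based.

[0,15] 'o'=='o' → l++,r--
[1,14] 'o'=='o' → l++,r--
[2,13] 'n'=='n' → l++,r--
[3,12] 'm'=='m' → l++,r--
[4,11] 'o'=='o' → l++,r--
[5,10] 'r'=='r' → l++,r--
[6,9] 'r'=='r' → l++,r--
[7,8] 'o'=='o' → l++,r--

palindrome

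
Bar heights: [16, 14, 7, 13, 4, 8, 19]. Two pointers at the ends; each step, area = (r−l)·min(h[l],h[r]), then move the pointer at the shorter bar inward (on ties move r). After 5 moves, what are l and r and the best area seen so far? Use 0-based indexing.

l=5, r=6, best area=96

[0,6] min(16,19)*6=96 best=96 * → l++
[1,6] min(14,19)*5=70 best=96 → l++
[2,6] min(7,19)*4=28 best=96 → l++
[3,6] min(13,19)*3=39 best=96 → l++
[4,6] min(4,19)*2=8 best=96 → l++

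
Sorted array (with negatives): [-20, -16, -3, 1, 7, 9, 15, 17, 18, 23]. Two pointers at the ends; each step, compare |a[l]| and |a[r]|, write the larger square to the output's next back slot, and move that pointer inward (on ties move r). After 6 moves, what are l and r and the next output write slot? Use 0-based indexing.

l=0 r=9: |-20|<=|23| out[9]=529, r--
l=0 r=8: |-20|>|18| out[8]=400, l++
l=1 r=8: |-16|<=|18| out[7]=324, r--
l=1 r=7: |-16|<=|17| out[6]=289, r--
l=1 r=6: |-16|>|15| out[5]=256, l++
l=2 r=6: |-3|<=|15| out[4]=225, r--

l=2, r=5, next write slot=3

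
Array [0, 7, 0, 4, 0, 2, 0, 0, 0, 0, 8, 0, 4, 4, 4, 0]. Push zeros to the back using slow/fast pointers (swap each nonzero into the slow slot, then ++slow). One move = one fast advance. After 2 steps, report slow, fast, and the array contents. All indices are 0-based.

slow=1, fast=2, a=[7, 0, 0, 4, 0, 2, 0, 0, 0, 0, 8, 0, 4, 4, 4, 0]

slow=0 fast=0: a[fast]=0, fast++
slow=0 fast=1: a[fast]=7≠0 swap→a[0]=7, slow++,fast++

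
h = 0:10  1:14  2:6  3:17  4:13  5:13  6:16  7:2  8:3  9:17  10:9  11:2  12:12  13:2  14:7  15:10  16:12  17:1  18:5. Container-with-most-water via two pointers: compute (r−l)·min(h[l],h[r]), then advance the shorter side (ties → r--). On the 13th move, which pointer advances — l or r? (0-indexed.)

r

[0,18] min(10,5)*18=90 best=90 * → r--
[0,17] min(10,1)*17=17 best=90 → r--
[0,16] min(10,12)*16=160 best=160 * → l++
[1,16] min(14,12)*15=180 best=180 * → r--
[1,15] min(14,10)*14=140 best=180 → r--
[1,14] min(14,7)*13=91 best=180 → r--
[1,13] min(14,2)*12=24 best=180 → r--
[1,12] min(14,12)*11=132 best=180 → r--
[1,11] min(14,2)*10=20 best=180 → r--
[1,10] min(14,9)*9=81 best=180 → r--
[1,9] min(14,17)*8=112 best=180 → l++
[2,9] min(6,17)*7=42 best=180 → l++
[3,9] min(17,17)*6=102 best=180 → r--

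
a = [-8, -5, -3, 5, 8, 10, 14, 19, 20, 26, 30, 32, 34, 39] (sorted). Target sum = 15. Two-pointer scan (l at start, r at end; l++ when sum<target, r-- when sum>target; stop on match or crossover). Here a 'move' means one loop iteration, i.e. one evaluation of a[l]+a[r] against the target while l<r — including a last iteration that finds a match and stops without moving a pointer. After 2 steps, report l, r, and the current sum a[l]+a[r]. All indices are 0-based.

l=0, r=11, sum=24

[0,13] -8+39=31 >15 → r--
[0,12] -8+34=26 >15 → r--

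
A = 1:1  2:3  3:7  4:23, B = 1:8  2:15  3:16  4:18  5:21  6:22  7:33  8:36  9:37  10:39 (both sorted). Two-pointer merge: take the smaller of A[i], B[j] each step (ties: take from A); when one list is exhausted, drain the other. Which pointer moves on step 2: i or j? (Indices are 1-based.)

i

[i=1,j=1] A[i]=1<=B[j]=8 take 1 → i++
[i=2,j=1] A[i]=3<=B[j]=8 take 3 → i++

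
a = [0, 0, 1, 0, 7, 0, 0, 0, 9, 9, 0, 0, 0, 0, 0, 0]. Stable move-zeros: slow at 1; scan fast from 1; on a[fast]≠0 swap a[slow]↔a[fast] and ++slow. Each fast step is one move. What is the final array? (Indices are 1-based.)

[1, 7, 9, 9, 0, 0, 0, 0, 0, 0, 0, 0, 0, 0, 0, 0]

slow=1 fast=1: a[fast]=0, fast++
slow=1 fast=2: a[fast]=0, fast++
slow=1 fast=3: a[fast]=1≠0 swap→a[1]=1, slow++,fast++
slow=2 fast=4: a[fast]=0, fast++
slow=2 fast=5: a[fast]=7≠0 swap→a[2]=7, slow++,fast++
slow=3 fast=6: a[fast]=0, fast++
slow=3 fast=7: a[fast]=0, fast++
slow=3 fast=8: a[fast]=0, fast++
slow=3 fast=9: a[fast]=9≠0 swap→a[3]=9, slow++,fast++
slow=4 fast=10: a[fast]=9≠0 swap→a[4]=9, slow++,fast++
slow=5 fast=11: a[fast]=0, fast++
slow=5 fast=12: a[fast]=0, fast++
slow=5 fast=13: a[fast]=0, fast++
slow=5 fast=14: a[fast]=0, fast++
slow=5 fast=15: a[fast]=0, fast++
slow=5 fast=16: a[fast]=0, fast++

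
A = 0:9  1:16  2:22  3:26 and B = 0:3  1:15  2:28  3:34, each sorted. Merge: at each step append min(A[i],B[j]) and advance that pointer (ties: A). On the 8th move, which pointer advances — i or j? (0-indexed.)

j

[i=0,j=0] A[i]=9>B[j]=3 take 3 → j++
[i=0,j=1] A[i]=9<=B[j]=15 take 9 → i++
[i=1,j=1] A[i]=16>B[j]=15 take 15 → j++
[i=1,j=2] A[i]=16<=B[j]=28 take 16 → i++
[i=2,j=2] A[i]=22<=B[j]=28 take 22 → i++
[i=3,j=2] A[i]=26<=B[j]=28 take 26 → i++
[i=4,j=2] A done, take B[j]=28 → j++
[i=4,j=3] A done, take B[j]=34 → j++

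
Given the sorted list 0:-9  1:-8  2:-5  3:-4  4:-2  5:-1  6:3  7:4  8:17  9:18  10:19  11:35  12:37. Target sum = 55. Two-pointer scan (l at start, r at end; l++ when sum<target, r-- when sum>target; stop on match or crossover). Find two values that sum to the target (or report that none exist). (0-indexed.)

(18, 37)

l=0 r=12: -9+37=28 <55, l++
l=1 r=12: -8+37=29 <55, l++
l=2 r=12: -5+37=32 <55, l++
l=3 r=12: -4+37=33 <55, l++
l=4 r=12: -2+37=35 <55, l++
l=5 r=12: -1+37=36 <55, l++
l=6 r=12: 3+37=40 <55, l++
l=7 r=12: 4+37=41 <55, l++
l=8 r=12: 17+37=54 <55, l++
l=9 r=12: 18+37=55, found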